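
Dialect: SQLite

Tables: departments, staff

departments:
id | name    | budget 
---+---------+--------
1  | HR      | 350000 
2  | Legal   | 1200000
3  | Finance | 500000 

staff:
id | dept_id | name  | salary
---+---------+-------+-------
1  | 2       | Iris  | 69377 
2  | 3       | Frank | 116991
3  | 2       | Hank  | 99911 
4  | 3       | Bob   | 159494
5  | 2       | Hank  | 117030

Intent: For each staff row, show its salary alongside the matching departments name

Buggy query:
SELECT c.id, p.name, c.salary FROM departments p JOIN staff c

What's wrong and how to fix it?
Bug: Missing join condition: each staff row is matched to all departments rows instead of just its own

Fix: Specify the join condition linking the foreign key to the parent id

Corrected query:
SELECT c.id, p.name, c.salary FROM departments p JOIN staff c ON c.dept_id = p.id

Result:
id | name    | salary
---+---------+-------
1  | Legal   | 69377 
2  | Finance | 116991
3  | Legal   | 99911 
4  | Finance | 159494
5  | Legal   | 117030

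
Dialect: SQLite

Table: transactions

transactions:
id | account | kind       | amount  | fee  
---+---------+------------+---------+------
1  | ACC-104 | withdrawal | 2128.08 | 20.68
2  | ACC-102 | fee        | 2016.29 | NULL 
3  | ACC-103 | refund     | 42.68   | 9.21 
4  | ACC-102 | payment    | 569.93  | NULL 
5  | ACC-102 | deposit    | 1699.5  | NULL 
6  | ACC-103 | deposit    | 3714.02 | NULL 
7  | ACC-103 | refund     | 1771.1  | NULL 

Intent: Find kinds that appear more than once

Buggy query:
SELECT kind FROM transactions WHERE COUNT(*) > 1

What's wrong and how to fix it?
Bug: WHERE can't reference COUNT(*); aggregates are computed after WHERE

Fix: Group first, then use HAVING for the count condition

Corrected query:
SELECT kind FROM transactions GROUP BY kind HAVING COUNT(*) > 1

Result:
kind   
-------
deposit
refund 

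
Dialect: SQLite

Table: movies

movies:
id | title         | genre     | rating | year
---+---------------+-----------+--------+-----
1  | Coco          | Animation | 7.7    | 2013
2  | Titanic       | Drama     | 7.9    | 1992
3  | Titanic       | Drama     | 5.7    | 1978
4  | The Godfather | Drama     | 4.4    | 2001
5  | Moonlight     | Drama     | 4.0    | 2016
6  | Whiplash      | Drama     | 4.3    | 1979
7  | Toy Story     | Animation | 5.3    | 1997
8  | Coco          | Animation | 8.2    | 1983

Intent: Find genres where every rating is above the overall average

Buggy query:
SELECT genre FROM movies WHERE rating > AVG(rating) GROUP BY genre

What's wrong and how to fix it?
Bug: WHERE evaluates per row before aggregation, so AVG() is unavailable

Fix: Use a subquery for AVG and a HAVING MIN(...) filter so the condition holds for every row in the group

Corrected query:
SELECT genre FROM movies GROUP BY genre HAVING MIN(rating) > (SELECT AVG(rating) FROM movies)

Result:
(no rows)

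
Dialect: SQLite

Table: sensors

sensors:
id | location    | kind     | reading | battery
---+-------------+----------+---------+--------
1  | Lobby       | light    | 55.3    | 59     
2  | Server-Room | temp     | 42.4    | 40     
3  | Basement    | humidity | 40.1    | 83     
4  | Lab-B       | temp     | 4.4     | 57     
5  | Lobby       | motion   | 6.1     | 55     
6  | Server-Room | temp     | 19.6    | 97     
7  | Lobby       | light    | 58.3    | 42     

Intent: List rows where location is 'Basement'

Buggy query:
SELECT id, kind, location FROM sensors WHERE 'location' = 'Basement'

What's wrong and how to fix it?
Bug: 'location' in single quotes is a string literal, not the column; the comparison is literal-vs-literal and never true

Fix: Reference the column as location without single quotes

Corrected query:
SELECT id, kind, location FROM sensors WHERE location = 'Basement'

Result:
id | kind     | location
---+----------+---------
3  | humidity | Basement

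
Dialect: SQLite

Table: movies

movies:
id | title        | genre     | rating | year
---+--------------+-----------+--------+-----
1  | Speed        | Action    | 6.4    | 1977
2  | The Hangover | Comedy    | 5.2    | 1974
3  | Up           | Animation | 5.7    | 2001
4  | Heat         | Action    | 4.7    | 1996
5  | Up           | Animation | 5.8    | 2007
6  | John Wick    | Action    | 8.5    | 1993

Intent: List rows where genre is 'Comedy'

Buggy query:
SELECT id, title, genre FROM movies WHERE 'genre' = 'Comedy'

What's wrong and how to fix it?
Bug: Single quotes denote string literals in SQL; the column name is being compared as a constant string

Fix: Remove the quotes around the column name (or use double quotes for an identifier)

Corrected query:
SELECT id, title, genre FROM movies WHERE genre = 'Comedy'

Result:
id | title        | genre 
---+--------------+-------
2  | The Hangover | Comedy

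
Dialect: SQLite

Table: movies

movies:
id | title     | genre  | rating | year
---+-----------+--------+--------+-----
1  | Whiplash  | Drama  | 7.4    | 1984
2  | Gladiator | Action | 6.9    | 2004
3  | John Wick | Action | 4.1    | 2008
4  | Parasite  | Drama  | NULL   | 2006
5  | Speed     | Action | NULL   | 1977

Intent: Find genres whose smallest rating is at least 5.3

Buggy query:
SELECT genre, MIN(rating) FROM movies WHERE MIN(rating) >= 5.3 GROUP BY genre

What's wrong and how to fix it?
Bug: MIN() in WHERE is a misuse of aggregate

Fix: Use HAVING for the per-group MIN condition

Corrected query:
SELECT genre, MIN(rating) FROM movies GROUP BY genre HAVING MIN(rating) >= 5.3

Result:
genre | MIN(rating)
------+------------
Drama | 7.4        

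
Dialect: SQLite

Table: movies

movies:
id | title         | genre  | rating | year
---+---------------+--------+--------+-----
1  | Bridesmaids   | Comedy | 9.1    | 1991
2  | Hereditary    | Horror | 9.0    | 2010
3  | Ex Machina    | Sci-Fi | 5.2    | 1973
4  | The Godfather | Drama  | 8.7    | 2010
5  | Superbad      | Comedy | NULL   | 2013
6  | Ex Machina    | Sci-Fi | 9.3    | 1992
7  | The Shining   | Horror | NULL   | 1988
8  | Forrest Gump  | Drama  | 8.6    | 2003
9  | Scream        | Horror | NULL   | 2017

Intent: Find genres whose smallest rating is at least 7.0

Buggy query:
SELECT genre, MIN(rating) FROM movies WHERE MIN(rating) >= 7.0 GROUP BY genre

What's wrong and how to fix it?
Bug: Aggregates like MIN are computed per group after WHERE runs

Fix: Use HAVING for the per-group MIN condition

Corrected query:
SELECT genre, MIN(rating) FROM movies GROUP BY genre HAVING MIN(rating) >= 7.0

Result:
genre  | MIN(rating)
-------+------------
Comedy | 9.1        
Drama  | 8.6        
Horror | 9          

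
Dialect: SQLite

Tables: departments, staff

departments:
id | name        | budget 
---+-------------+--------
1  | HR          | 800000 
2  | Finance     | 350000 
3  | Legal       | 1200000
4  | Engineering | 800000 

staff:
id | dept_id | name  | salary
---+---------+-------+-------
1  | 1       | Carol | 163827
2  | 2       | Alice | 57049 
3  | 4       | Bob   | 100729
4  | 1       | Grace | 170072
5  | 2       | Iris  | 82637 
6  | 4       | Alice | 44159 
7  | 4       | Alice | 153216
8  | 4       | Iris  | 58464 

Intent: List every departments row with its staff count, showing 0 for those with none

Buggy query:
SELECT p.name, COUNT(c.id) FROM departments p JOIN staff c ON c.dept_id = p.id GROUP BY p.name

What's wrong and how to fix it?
Bug: INNER JOIN drops departments rows that have no matching staff rows

Fix: Switch to LEFT JOIN to retain unmatched parent rows

Corrected query:
SELECT p.name, COUNT(c.id) FROM departments p LEFT JOIN staff c ON c.dept_id = p.id GROUP BY p.name

Result:
name        | COUNT(c.id)
------------+------------
Engineering | 4          
Finance     | 2          
HR          | 2          
Legal       | 0          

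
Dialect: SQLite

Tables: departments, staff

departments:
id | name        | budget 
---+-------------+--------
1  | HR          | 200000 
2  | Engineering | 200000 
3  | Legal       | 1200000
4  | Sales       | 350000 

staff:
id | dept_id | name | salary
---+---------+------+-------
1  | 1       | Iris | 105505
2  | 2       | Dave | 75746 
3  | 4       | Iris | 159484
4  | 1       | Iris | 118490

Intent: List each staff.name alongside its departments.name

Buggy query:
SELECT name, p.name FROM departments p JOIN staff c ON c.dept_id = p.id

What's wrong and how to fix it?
Bug: Both tables have a 'name' column; the unqualified reference is ambiguous

Fix: Qualify the column with its table alias (c.name)

Corrected query:
SELECT c.name, p.name FROM departments p JOIN staff c ON c.dept_id = p.id

Result:
name | name       
-----+------------
Iris | HR         
Dave | Engineering
Iris | Sales      
Iris | HR         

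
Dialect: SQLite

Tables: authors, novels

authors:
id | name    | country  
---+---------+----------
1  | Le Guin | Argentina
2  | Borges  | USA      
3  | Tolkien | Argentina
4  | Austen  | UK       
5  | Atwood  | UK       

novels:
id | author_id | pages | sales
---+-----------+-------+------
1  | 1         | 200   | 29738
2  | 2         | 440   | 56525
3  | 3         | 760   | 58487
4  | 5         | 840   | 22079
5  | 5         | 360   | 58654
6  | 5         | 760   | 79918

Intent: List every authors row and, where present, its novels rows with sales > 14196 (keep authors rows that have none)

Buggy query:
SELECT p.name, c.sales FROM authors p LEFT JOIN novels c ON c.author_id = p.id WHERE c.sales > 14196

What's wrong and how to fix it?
Bug: Filtering c.sales in WHERE discards the NULL rows produced by LEFT JOIN, turning it into an inner join

Fix: Put 'c.sales > 14196' in the JOIN's ON clause instead of WHERE

Corrected query:
SELECT p.name, c.sales FROM authors p LEFT JOIN novels c ON c.author_id = p.id AND c.sales > 14196

Result:
name    | sales
--------+------
Le Guin | 29738
Borges  | 56525
Tolkien | 58487
Austen  | NULL 
Atwood  | 22079
Atwood  | 58654
Atwood  | 79918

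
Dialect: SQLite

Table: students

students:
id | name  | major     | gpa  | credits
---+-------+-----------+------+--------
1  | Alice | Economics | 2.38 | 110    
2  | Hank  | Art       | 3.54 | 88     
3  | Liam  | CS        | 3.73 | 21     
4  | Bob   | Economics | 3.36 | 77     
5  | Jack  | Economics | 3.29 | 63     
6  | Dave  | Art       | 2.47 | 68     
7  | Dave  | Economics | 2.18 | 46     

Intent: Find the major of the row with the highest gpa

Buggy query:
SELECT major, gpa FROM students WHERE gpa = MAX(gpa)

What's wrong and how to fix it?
Bug: MAX(gpa) is an aggregate and cannot be used directly in WHERE

Fix: Wrap MAX in a scalar subquery so WHERE compares against a single value

Corrected query:
SELECT major, gpa FROM students WHERE gpa = (SELECT MAX(gpa) FROM students)

Result:
major | gpa 
------+-----
CS    | 3.73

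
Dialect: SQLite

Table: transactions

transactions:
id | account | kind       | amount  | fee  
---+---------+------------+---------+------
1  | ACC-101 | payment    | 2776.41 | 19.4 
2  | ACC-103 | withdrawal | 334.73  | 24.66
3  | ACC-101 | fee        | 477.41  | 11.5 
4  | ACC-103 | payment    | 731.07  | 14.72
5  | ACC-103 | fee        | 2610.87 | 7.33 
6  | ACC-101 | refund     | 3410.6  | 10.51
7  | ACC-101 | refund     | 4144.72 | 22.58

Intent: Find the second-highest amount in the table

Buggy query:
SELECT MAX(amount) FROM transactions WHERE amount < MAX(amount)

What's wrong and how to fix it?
Bug: MAX(amount) on the right of the comparison is an aggregate-in-WHERE error

Fix: Put the inner MAX in a scalar subquery

Corrected query:
SELECT MAX(amount) FROM transactions WHERE amount < (SELECT MAX(amount) FROM transactions)

Result:
MAX(amount)
-----------
3410.6     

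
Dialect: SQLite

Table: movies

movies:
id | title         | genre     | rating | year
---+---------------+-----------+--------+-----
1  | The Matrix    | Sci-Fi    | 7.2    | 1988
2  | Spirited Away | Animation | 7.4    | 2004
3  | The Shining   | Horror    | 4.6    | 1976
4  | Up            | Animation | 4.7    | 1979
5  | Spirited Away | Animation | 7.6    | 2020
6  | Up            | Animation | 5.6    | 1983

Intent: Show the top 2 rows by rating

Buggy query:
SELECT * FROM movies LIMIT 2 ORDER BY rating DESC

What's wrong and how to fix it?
Bug: ORDER BY cannot follow LIMIT; LIMIT is the final clause

Fix: Sort with ORDER BY, then apply LIMIT

Corrected query:
SELECT * FROM movies ORDER BY rating DESC LIMIT 2

Result:
id | title         | genre     | rating | year
---+---------------+-----------+--------+-----
5  | Spirited Away | Animation | 7.6    | 2020
2  | Spirited Away | Animation | 7.4    | 2004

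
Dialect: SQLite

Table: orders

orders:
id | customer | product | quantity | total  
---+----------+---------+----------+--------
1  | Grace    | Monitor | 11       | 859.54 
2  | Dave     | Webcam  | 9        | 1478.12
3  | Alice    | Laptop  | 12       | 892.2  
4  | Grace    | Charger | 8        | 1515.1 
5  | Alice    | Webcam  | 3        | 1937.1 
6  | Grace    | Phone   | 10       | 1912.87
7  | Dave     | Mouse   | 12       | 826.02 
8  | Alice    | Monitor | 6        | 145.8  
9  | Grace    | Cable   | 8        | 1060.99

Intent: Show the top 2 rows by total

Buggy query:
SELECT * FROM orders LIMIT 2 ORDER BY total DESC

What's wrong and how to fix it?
Bug: ORDER BY cannot follow LIMIT; LIMIT is the final clause

Fix: Sort with ORDER BY, then apply LIMIT

Corrected query:
SELECT * FROM orders ORDER BY total DESC LIMIT 2

Result:
id | customer | product | quantity | total  
---+----------+---------+----------+--------
5  | Alice    | Webcam  | 3        | 1937.1 
6  | Grace    | Phone   | 10       | 1912.87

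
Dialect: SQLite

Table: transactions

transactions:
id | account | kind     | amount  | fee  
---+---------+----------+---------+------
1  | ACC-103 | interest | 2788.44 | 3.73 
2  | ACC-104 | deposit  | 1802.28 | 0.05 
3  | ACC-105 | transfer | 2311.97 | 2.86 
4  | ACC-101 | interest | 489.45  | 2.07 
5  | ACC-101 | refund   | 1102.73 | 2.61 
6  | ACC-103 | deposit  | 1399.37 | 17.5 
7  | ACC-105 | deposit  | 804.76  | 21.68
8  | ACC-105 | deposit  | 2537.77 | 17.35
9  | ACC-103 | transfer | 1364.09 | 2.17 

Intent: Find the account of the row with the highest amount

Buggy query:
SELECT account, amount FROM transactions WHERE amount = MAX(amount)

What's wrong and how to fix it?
Bug: MAX(amount) is an aggregate and cannot be used directly in WHERE

Fix: Use a subquery: WHERE amount = (SELECT MAX(amount) FROM transactions)

Corrected query:
SELECT account, amount FROM transactions WHERE amount = (SELECT MAX(amount) FROM transactions)

Result:
account | amount 
--------+--------
ACC-103 | 2788.44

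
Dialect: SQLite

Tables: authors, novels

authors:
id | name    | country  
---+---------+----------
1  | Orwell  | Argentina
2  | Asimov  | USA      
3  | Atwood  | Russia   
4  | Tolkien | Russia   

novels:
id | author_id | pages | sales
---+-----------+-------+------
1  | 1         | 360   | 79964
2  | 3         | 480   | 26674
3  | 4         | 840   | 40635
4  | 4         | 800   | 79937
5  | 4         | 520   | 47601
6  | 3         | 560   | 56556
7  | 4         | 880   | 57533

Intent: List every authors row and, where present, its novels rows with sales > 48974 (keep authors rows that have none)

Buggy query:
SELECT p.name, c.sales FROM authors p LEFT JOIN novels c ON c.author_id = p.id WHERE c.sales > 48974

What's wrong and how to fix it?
Bug: A WHERE condition on the right-hand table after LEFT JOIN drops unmatched parents

Fix: Move the right-table condition into the ON clause so unmatched parents are kept

Corrected query:
SELECT p.name, c.sales FROM authors p LEFT JOIN novels c ON c.author_id = p.id AND c.sales > 48974

Result:
name    | sales
--------+------
Orwell  | 79964
Asimov  | NULL 
Atwood  | 56556
Tolkien | 57533
Tolkien | 79937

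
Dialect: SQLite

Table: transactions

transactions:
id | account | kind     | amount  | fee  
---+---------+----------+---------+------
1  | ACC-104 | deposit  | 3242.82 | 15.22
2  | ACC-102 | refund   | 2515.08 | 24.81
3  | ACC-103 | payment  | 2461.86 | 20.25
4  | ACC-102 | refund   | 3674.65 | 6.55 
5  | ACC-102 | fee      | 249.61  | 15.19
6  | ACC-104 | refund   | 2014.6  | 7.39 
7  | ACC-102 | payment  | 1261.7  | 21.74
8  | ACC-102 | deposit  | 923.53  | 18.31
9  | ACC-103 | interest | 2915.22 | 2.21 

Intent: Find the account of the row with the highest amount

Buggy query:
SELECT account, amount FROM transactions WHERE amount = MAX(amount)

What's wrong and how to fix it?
Bug: MAX(amount) is an aggregate and cannot be used directly in WHERE

Fix: Wrap MAX in a scalar subquery so WHERE compares against a single value

Corrected query:
SELECT account, amount FROM transactions WHERE amount = (SELECT MAX(amount) FROM transactions)

Result:
account | amount 
--------+--------
ACC-102 | 3674.65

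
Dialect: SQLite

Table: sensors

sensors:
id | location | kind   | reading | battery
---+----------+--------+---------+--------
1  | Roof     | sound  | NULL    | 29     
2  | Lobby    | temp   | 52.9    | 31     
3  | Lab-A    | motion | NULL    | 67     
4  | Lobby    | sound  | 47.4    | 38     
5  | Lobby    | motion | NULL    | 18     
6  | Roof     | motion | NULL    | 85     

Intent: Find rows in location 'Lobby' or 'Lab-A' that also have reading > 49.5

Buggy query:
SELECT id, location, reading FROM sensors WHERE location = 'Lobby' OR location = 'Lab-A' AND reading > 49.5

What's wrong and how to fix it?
Bug: Without parentheses, AND is evaluated before OR, so the reading filter only applies to the 'Lab-A' branch

Fix: Group the OR with parentheses (or use IN), then AND the threshold

Corrected query:
SELECT id, location, reading FROM sensors WHERE (location = 'Lobby' OR location = 'Lab-A') AND reading > 49.5

Result:
id | location | reading
---+----------+--------
2  | Lobby    | 52.9   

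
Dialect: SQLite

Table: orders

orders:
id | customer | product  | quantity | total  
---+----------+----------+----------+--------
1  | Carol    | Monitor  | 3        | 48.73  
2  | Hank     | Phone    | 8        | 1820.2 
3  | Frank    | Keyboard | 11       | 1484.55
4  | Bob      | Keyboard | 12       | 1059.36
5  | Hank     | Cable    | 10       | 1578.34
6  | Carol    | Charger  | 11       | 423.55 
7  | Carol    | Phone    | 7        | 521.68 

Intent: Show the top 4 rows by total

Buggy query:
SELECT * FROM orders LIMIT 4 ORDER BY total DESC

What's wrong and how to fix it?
Bug: ORDER BY cannot follow LIMIT; LIMIT is the final clause

Fix: Sort with ORDER BY, then apply LIMIT

Corrected query:
SELECT * FROM orders ORDER BY total DESC LIMIT 4

Result:
id | customer | product  | quantity | total  
---+----------+----------+----------+--------
2  | Hank     | Phone    | 8        | 1820.2 
5  | Hank     | Cable    | 10       | 1578.34
3  | Frank    | Keyboard | 11       | 1484.55
4  | Bob      | Keyboard | 12       | 1059.36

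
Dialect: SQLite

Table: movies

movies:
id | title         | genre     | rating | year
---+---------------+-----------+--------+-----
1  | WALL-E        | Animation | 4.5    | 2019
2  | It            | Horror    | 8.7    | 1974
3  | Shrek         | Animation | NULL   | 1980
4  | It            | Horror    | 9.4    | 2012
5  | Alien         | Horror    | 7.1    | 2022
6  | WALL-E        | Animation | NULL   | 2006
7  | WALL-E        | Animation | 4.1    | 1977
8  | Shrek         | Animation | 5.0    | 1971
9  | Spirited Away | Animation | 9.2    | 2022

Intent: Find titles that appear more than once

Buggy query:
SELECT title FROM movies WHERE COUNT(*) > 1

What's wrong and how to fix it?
Bug: COUNT(*) is an aggregate and cannot be used in WHERE

Fix: GROUP BY title, then filter groups with HAVING COUNT(*) > 1

Corrected query:
SELECT title FROM movies GROUP BY title HAVING COUNT(*) > 1

Result:
title 
------
It    
Shrek 
WALL-E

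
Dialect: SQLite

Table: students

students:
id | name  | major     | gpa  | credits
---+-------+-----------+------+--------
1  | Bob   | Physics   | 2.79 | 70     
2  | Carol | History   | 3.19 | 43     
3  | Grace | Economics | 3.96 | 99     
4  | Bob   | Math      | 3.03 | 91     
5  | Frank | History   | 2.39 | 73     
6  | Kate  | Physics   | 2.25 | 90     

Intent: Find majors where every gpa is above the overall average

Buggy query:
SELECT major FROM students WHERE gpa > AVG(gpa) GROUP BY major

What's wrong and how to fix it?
Bug: AVG() is an aggregate; it can't sit directly in WHERE

Fix: Use a subquery for AVG and a HAVING MIN(...) filter so the condition holds for every row in the group

Corrected query:
SELECT major FROM students GROUP BY major HAVING MIN(gpa) > (SELECT AVG(gpa) FROM students)

Result:
major    
---------
Economics
Math     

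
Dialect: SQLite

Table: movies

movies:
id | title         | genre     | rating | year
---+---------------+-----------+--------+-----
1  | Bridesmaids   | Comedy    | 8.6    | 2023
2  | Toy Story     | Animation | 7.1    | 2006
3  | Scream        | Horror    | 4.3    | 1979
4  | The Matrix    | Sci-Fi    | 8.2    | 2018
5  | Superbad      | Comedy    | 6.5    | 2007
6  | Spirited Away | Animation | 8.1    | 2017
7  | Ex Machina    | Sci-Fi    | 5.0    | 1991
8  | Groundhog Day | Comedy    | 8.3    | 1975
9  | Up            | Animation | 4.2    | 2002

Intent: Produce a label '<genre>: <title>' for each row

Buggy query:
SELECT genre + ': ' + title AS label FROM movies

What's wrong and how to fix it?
Bug: SQLite uses || for string concatenation; + coerces text to numbers (yielding 0)

Fix: Use the || operator for string concatenation

Corrected query:
SELECT genre || ': ' || title AS label FROM movies

Result:
label                   
------------------------
Comedy: Bridesmaids     
Animation: Toy Story    
Horror: Scream          
Sci-Fi: The Matrix      
Comedy: Superbad        
Animation: Spirited Away
Sci-Fi: Ex Machina      
Comedy: Groundhog Day   
Animation: Up           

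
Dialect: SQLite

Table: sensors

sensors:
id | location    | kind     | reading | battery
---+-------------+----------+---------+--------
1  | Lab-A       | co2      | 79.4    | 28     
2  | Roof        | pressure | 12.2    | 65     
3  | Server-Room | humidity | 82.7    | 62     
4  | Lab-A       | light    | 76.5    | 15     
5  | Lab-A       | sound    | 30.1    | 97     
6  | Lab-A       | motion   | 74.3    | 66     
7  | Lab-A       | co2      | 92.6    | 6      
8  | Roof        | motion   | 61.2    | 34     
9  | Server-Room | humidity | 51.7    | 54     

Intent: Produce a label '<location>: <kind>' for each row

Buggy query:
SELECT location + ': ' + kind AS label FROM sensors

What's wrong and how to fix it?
Bug: '+' is numeric addition; on text columns SQLite converts them to 0 instead of concatenating

Fix: Replace + with || to concatenate text

Corrected query:
SELECT location || ': ' || kind AS label FROM sensors

Result:
label                
---------------------
Lab-A: co2           
Roof: pressure       
Server-Room: humidity
Lab-A: light         
Lab-A: sound         
Lab-A: motion        
Lab-A: co2           
Roof: motion         
Server-Room: humidity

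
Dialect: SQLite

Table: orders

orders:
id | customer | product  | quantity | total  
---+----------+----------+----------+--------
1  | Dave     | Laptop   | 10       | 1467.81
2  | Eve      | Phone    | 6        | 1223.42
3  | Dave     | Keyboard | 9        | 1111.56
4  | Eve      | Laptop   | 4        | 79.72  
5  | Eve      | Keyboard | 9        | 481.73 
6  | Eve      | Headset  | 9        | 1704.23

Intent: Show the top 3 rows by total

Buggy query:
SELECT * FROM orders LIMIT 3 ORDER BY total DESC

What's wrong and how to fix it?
Bug: LIMIT must come after ORDER BY

Fix: Sort with ORDER BY, then apply LIMIT

Corrected query:
SELECT * FROM orders ORDER BY total DESC LIMIT 3

Result:
id | customer | product | quantity | total  
---+----------+---------+----------+--------
6  | Eve      | Headset | 9        | 1704.23
1  | Dave     | Laptop  | 10       | 1467.81
2  | Eve      | Phone   | 6        | 1223.42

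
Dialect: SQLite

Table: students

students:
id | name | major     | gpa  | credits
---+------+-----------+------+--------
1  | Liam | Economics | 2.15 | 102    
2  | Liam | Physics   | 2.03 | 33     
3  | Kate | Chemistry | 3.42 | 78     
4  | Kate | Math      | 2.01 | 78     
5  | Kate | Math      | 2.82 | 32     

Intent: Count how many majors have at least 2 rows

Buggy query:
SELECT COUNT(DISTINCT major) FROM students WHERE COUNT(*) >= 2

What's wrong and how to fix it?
Bug: WHERE filters individual rows, not groups, so a group-level COUNT is invalid there

Fix: Group first with HAVING COUNT(*) >= 2, then COUNT the resulting groups

Corrected query:
SELECT COUNT(*) FROM (SELECT major FROM students GROUP BY major HAVING COUNT(*) >= 2)

Result:
COUNT(*)
--------
1       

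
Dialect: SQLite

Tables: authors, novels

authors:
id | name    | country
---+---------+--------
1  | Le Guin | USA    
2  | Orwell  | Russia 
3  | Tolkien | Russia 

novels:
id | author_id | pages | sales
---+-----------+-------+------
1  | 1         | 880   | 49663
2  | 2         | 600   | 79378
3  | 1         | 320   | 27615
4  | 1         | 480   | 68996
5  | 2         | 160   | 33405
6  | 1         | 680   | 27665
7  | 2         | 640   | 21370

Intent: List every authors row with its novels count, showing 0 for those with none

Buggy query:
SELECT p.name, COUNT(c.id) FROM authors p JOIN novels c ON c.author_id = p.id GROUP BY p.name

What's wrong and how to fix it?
Bug: An inner join excludes parents with zero children

Fix: Use LEFT JOIN so parents without children still appear (COUNT(c.id) gives 0)

Corrected query:
SELECT p.name, COUNT(c.id) FROM authors p LEFT JOIN novels c ON c.author_id = p.id GROUP BY p.name

Result:
name    | COUNT(c.id)
--------+------------
Le Guin | 4          
Orwell  | 3          
Tolkien | 0          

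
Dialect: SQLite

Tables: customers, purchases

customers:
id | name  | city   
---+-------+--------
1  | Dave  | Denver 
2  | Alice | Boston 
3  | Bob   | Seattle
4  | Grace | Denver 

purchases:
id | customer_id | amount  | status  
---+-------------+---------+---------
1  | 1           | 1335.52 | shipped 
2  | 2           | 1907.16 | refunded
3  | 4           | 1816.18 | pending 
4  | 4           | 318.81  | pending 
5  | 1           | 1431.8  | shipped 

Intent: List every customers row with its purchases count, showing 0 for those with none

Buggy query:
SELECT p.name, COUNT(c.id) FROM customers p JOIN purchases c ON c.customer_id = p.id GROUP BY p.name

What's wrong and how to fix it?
Bug: An inner join excludes parents with zero children

Fix: Use LEFT JOIN so parents without children still appear (COUNT(c.id) gives 0)

Corrected query:
SELECT p.name, COUNT(c.id) FROM customers p LEFT JOIN purchases c ON c.customer_id = p.id GROUP BY p.name

Result:
name  | COUNT(c.id)
------+------------
Alice | 1          
Bob   | 0          
Dave  | 2          
Grace | 2          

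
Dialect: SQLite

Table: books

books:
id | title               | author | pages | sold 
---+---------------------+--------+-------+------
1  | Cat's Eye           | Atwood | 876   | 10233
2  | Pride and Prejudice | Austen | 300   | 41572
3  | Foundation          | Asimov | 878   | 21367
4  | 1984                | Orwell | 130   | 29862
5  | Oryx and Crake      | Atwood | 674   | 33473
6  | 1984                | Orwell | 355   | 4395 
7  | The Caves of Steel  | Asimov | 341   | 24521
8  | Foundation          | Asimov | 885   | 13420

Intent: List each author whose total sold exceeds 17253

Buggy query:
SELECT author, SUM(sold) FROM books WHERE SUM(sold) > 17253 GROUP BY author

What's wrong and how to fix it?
Bug: Aggregate functions cannot appear in a WHERE clause

Fix: Use HAVING (which filters groups after aggregation) instead of WHERE

Corrected query:
SELECT author, SUM(sold) FROM books GROUP BY author HAVING SUM(sold) > 17253

Result:
author | SUM(sold)
-------+----------
Asimov | 59308    
Atwood | 43706    
Austen | 41572    
Orwell | 34257    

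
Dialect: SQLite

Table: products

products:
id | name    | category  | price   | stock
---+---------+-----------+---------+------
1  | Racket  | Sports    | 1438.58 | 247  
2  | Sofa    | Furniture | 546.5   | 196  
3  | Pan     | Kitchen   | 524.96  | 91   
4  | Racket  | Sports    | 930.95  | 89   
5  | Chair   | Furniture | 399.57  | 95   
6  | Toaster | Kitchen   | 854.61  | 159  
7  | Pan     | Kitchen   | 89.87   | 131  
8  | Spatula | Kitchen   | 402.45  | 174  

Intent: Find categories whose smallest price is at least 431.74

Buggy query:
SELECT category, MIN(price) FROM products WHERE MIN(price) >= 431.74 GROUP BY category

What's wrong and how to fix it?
Bug: MIN() in WHERE is a misuse of aggregate

Fix: Use HAVING for the per-group MIN condition

Corrected query:
SELECT category, MIN(price) FROM products GROUP BY category HAVING MIN(price) >= 431.74

Result:
category | MIN(price)
---------+-----------
Sports   | 930.95    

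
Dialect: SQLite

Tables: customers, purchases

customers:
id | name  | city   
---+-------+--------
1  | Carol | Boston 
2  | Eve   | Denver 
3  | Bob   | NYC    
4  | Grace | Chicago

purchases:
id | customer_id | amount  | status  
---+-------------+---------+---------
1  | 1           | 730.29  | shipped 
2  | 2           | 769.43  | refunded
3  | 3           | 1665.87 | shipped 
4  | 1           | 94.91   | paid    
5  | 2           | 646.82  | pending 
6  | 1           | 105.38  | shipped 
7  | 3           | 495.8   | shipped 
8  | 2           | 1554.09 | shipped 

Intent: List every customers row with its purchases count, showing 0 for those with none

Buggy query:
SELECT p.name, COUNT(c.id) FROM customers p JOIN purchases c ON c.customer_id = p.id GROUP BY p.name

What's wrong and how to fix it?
Bug: An inner join excludes parents with zero children

Fix: Use LEFT JOIN so parents without children still appear (COUNT(c.id) gives 0)

Corrected query:
SELECT p.name, COUNT(c.id) FROM customers p LEFT JOIN purchases c ON c.customer_id = p.id GROUP BY p.name

Result:
name  | COUNT(c.id)
------+------------
Bob   | 2          
Carol | 3          
Eve   | 3          
Grace | 0          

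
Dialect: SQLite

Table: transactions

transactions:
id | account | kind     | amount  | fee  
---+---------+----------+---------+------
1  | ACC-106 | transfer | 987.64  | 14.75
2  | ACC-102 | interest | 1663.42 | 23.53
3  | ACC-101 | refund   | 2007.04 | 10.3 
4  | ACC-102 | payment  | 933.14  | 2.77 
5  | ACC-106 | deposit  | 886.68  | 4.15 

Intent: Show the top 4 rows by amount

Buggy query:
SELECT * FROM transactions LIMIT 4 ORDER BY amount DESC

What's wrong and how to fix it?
Bug: LIMIT must come after ORDER BY

Fix: Sort with ORDER BY, then apply LIMIT

Corrected query:
SELECT * FROM transactions ORDER BY amount DESC LIMIT 4

Result:
id | account | kind     | amount  | fee  
---+---------+----------+---------+------
3  | ACC-101 | refund   | 2007.04 | 10.3 
2  | ACC-102 | interest | 1663.42 | 23.53
1  | ACC-106 | transfer | 987.64  | 14.75
4  | ACC-102 | payment  | 933.14  | 2.77 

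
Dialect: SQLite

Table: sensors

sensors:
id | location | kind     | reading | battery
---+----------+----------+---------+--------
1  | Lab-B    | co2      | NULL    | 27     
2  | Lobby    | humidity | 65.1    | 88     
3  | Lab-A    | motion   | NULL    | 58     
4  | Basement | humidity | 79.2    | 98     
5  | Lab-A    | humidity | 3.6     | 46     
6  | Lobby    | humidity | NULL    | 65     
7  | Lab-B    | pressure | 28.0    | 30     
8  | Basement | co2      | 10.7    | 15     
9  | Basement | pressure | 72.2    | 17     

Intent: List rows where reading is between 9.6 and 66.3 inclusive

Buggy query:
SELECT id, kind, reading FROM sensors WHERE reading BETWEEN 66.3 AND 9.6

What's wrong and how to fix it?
Bug: The bounds are reversed; BETWEEN a AND b requires a <= b to match anything

Fix: Write BETWEEN 9.6 AND 66.3

Corrected query:
SELECT id, kind, reading FROM sensors WHERE reading BETWEEN 9.6 AND 66.3

Result:
id | kind     | reading
---+----------+--------
2  | humidity | 65.1   
7  | pressure | 28     
8  | co2      | 10.7   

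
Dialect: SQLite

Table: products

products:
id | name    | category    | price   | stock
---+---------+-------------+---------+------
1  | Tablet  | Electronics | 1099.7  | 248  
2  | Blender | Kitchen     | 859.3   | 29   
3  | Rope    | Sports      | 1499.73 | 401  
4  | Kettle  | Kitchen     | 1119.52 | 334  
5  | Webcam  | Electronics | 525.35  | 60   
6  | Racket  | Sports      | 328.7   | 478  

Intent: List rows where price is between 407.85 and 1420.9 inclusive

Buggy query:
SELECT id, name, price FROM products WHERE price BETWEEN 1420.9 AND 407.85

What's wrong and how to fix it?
Bug: BETWEEN expects the lower bound first; with 1420.9 AND 407.85 the range is empty

Fix: Write BETWEEN 407.85 AND 1420.9

Corrected query:
SELECT id, name, price FROM products WHERE price BETWEEN 407.85 AND 1420.9

Result:
id | name    | price  
---+---------+--------
1  | Tablet  | 1099.7 
2  | Blender | 859.3  
4  | Kettle  | 1119.52
5  | Webcam  | 525.35 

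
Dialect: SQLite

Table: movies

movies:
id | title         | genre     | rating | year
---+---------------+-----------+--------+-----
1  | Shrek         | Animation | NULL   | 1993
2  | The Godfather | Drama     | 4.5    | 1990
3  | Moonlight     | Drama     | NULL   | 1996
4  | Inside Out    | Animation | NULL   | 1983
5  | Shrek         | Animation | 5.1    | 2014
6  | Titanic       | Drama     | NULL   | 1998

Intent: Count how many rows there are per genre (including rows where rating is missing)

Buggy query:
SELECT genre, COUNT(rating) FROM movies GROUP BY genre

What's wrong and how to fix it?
Bug: COUNT(rating) skips NULLs, so groups with missing rating are undercounted

Fix: Replace COUNT(rating) with COUNT(*)

Corrected query:
SELECT genre, COUNT(*) FROM movies GROUP BY genre

Result:
genre     | COUNT(*)
----------+---------
Animation | 3       
Drama     | 3       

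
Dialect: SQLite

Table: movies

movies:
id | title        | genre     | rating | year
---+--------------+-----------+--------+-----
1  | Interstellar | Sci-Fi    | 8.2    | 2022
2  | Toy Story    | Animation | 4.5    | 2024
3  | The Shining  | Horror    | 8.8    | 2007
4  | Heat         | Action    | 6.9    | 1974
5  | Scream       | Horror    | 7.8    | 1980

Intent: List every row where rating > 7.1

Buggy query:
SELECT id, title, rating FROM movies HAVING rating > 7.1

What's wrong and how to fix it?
Bug: This is a non-aggregate query (no GROUP BY, no aggregates), so in SQLite the HAVING clause is invalid here; a row-level condition belongs in WHERE

Fix: Replace HAVING with WHERE since the condition applies to individual rows

Corrected query:
SELECT id, title, rating FROM movies WHERE rating > 7.1

Result:
id | title        | rating
---+--------------+-------
1  | Interstellar | 8.2   
3  | The Shining  | 8.8   
5  | Scream       | 7.8   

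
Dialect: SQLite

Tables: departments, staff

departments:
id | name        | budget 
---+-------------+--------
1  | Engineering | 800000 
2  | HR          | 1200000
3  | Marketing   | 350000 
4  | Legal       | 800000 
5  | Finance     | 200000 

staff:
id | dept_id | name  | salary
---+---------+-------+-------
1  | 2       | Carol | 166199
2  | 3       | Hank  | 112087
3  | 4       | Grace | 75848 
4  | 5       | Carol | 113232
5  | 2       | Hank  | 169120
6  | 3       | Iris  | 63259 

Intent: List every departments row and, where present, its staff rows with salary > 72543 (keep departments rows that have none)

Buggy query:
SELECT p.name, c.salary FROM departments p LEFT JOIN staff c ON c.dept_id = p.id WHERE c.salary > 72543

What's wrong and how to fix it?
Bug: Filtering c.salary in WHERE discards the NULL rows produced by LEFT JOIN, turning it into an inner join

Fix: Move the right-table condition into the ON clause so unmatched parents are kept

Corrected query:
SELECT p.name, c.salary FROM departments p LEFT JOIN staff c ON c.dept_id = p.id AND c.salary > 72543

Result:
name        | salary
------------+-------
Engineering | NULL  
HR          | 166199
HR          | 169120
Marketing   | 112087
Legal       | 75848 
Finance     | 113232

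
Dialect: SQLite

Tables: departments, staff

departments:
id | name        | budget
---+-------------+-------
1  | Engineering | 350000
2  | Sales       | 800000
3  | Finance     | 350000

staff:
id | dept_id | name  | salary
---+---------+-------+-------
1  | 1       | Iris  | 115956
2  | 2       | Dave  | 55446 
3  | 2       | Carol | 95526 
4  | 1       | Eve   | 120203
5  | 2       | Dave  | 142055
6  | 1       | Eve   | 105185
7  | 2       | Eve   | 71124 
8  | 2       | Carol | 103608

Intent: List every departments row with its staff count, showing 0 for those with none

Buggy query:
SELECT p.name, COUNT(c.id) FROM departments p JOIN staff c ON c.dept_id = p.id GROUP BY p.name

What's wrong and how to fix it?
Bug: INNER JOIN drops departments rows that have no matching staff rows

Fix: Use LEFT JOIN so parents without children still appear (COUNT(c.id) gives 0)

Corrected query:
SELECT p.name, COUNT(c.id) FROM departments p LEFT JOIN staff c ON c.dept_id = p.id GROUP BY p.name

Result:
name        | COUNT(c.id)
------------+------------
Engineering | 3          
Finance     | 0          
Sales       | 5          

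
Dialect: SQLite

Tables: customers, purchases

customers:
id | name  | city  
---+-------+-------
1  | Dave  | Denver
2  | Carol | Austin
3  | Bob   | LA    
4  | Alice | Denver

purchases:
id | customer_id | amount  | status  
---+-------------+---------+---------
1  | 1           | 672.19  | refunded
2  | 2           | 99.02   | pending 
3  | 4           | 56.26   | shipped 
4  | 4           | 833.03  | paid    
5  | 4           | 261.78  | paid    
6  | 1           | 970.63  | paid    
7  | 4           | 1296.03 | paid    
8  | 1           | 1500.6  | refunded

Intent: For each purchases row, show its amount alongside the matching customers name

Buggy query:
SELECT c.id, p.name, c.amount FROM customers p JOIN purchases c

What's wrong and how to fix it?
Bug: Missing join condition: each purchases row is matched to all customers rows instead of just its own

Fix: Specify the join condition linking the foreign key to the parent id

Corrected query:
SELECT c.id, p.name, c.amount FROM customers p JOIN purchases c ON c.customer_id = p.id

Result:
id | name  | amount 
---+-------+--------
1  | Dave  | 672.19 
2  | Carol | 99.02  
3  | Alice | 56.26  
4  | Alice | 833.03 
5  | Alice | 261.78 
6  | Dave  | 970.63 
7  | Alice | 1296.03
8  | Dave  | 1500.6 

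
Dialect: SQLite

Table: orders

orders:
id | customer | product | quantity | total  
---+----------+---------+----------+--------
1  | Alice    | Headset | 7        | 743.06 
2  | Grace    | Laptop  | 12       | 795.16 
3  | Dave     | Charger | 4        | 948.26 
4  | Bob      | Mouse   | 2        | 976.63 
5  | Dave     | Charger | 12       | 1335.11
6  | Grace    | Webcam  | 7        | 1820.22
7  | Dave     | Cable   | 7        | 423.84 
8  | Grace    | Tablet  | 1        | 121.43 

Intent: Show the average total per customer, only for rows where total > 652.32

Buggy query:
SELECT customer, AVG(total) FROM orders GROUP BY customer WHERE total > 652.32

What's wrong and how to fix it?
Bug: WHERE cannot follow GROUP BY

Fix: Place WHERE between FROM and GROUP BY

Corrected query:
SELECT customer, AVG(total) FROM orders WHERE total > 652.32 GROUP BY customer

Result:
customer | AVG(total)
---------+-----------
Alice    | 743.06    
Bob      | 976.63    
Dave     | 1141.685  
Grace    | 1307.69   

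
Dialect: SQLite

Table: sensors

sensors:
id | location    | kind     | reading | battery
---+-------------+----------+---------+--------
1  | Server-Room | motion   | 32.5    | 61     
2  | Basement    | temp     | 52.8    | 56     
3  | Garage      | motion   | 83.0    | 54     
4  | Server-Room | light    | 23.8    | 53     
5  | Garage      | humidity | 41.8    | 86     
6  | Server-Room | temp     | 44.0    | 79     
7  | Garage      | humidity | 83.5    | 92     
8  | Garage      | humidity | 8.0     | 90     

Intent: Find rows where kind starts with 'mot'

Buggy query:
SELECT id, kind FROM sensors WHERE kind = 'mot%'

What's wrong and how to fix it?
Bug: Wildcards only work with LIKE; '=' treats '%' as a literal character

Fix: Use LIKE for wildcard pattern matching

Corrected query:
SELECT id, kind FROM sensors WHERE kind LIKE 'mot%'

Result:
id | kind  
---+-------
1  | motion
3  | motion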